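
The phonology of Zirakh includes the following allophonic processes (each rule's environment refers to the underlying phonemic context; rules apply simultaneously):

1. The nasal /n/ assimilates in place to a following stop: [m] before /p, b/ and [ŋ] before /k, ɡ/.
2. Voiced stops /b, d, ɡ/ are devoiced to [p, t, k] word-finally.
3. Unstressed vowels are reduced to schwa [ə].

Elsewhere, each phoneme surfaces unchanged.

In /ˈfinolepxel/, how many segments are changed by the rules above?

Segments that undergo a rule: /o/ → [ə] (rule 3); /e/ → [ə] (rule 3); /e/ → [ə] (rule 3).
All other segments surface unchanged.

3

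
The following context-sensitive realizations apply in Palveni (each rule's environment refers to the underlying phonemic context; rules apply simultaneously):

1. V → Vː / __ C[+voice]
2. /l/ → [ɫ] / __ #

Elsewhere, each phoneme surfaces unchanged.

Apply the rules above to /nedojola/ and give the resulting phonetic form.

[neːdoːjoːla]

/n/ stays [n].
/e/ (between /n/ and /d/) occurs before a voiced consonant → [eː] by rule 1.
/d/ (between /e/ and /o/): no rule targets it → [d].
/o/ (between /d/ and /j/): before a voiced consonant, so rule 1 applies → [oː].
/j/ (between /o/ and /o/): no rule targets it → [j].
/o/ meets the environment for rule 1 (before a voiced consonant) → [oː].
/l/ (between /o/ and /a/) is in the target of rule 2 but the environment (word-finally) is not met → [l].
/a/ (word-final) is in the target of rule 1 but the environment (before a voiced consonant) is not met → [a].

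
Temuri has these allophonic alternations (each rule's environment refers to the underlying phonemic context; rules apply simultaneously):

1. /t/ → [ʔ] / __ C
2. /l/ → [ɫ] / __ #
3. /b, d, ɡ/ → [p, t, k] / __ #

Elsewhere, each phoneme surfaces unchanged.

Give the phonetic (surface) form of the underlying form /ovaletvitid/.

[ovaleʔvitit]

/l/ (between /a/ and /e/): rule 2 targets it, but not word-finally → unchanged [l].
/t/ meets the environment for rule 1 (immediately before a consonant) → [ʔ].
/t/ (between /i/ and /i/) fails the environment for rule 1, so it stays [t].
/d/ (word-final) occurs word-finally → [t] by rule 3.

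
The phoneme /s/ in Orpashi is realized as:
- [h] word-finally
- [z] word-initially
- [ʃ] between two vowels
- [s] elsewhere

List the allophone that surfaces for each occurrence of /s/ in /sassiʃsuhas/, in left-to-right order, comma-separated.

Occurrence 1 (position 1): word-initially → [z].
Occurrence 2 (position 3): no conditioning environment matches → elsewhere allophone [s].
Occurrence 3 (position 4): no conditioning environment matches → elsewhere allophone [s].
Occurrence 4 (position 7): no conditioning environment matches → elsewhere allophone [s].
Occurrence 5 (position 11): word-finally → [h].

[z], [s], [s], [s], [h]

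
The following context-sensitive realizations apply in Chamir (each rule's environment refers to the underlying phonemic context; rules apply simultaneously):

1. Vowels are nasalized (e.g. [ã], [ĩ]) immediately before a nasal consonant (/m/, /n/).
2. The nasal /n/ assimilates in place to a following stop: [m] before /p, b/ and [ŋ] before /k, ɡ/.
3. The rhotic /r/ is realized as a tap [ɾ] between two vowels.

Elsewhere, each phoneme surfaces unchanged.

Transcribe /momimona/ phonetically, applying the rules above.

[mõmĩmõna]

/o/ (between /m/ and /m/) occurs before a nasal consonant → [õ] by rule 1.
/i/ (between /m/ and /m/) occurs before a nasal consonant → [ĩ] by rule 1.
Rule 1 applies to /o/ (between /m/ and /n/: before a nasal consonant) → [õ].
/n/ (between /o/ and /a/) fails the environment for rule 2, so it stays [n].
/a/ (word-final) fails the environment for rule 1, so it stays [a].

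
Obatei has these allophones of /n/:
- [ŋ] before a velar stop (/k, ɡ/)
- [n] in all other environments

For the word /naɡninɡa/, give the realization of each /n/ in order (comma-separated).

Occurrence 1 (position 1): no conditioning environment matches → elsewhere allophone [n].
Occurrence 2 (position 4): no conditioning environment matches → elsewhere allophone [n].
Occurrence 3 (position 6): before a velar stop → [ŋ].

[n], [n], [ŋ]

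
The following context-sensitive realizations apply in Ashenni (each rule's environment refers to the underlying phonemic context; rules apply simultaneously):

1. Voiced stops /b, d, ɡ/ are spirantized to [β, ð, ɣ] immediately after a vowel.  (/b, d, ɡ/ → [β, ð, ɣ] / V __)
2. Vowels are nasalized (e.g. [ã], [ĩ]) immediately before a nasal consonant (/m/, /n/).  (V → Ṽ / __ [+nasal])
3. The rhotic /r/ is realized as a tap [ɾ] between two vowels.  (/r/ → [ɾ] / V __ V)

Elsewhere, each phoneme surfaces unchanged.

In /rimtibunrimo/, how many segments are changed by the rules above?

Segments that undergo a rule: /i/ → [ĩ] (rule 2); /b/ → [β] (rule 1); /u/ → [ũ] (rule 2); /i/ → [ĩ] (rule 2).
All other segments surface unchanged.

4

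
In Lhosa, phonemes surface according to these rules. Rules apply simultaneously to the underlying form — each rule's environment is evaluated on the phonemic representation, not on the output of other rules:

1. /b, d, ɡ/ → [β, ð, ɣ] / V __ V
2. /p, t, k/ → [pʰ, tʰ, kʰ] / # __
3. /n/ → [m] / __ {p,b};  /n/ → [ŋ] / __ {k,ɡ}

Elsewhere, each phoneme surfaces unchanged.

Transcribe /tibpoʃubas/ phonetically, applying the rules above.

[tʰibpoʃuβas]

/t/ (word-initial): word-initially, so rule 2 applies → [tʰ].
/i/ (between /t/ and /b/): no rule targets it → [i].
/b/ (between /i/ and /p/) fails the environment for rule 1, so it stays [b].
/p/ — between /b/ and /o/; rule 2 does not apply here → [p].
/o/ (between /p/ and /ʃ/): no rule targets it → [o].
/ʃ/ (between /o/ and /u/): no rule targets it → [ʃ].
/u/ (between /ʃ/ and /b/): no rule targets it → [u].
/b/ (between /u/ and /a/) occurs between two vowels → [β] by rule 1.
/a/ — not in any rule's target class → [a].
/s/ — not in any rule's target class → [s].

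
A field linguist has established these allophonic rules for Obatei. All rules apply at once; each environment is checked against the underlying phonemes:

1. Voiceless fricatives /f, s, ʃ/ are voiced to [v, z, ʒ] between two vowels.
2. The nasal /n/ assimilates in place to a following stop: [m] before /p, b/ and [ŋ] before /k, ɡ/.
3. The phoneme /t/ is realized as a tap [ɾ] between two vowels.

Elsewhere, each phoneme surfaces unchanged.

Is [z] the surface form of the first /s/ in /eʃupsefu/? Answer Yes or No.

/s/ (between /p/ and /e/) fails the environment for rule 1, so it stays [s].
The actual realization is [s], not [z].

No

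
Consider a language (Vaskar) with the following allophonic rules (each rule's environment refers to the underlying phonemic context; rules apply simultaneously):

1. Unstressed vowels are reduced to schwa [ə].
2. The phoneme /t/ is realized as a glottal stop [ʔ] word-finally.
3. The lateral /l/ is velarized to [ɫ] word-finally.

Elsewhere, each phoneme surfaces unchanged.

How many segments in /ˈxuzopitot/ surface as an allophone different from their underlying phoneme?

4

Segments that undergo a rule: /o/ → [ə] (rule 1); /i/ → [ə] (rule 1); /o/ → [ə] (rule 1); /t/ → [ʔ] (rule 2).
All other segments surface unchanged.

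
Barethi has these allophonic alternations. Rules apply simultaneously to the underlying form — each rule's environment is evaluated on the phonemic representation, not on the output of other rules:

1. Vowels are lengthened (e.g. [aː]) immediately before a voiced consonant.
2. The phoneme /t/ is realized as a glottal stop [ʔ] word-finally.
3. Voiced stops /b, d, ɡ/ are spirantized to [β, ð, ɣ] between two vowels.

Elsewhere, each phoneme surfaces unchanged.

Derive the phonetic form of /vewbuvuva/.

[veːwbuːvuːva]

/v/ — not in any rule's target class → [v].
/e/ (between /v/ and /w/) occurs before a voiced consonant → [eː] by rule 1.
/w/ (between /e/ and /b/) is unaffected → [w].
/b/ (between /w/ and /u/) fails the environment for rule 3, so it stays [b].
Rule 1 applies to /u/ (between /b/ and /v/: before a voiced consonant) → [uː].
/v/ (between /u/ and /u/) is unaffected → [v].
/u/ — between /v/ and /v/, before a voiced consonant — surfaces as [uː] (rule 1).
/v/ (between /u/ and /a/): no rule targets it → [v].
/a/ (word-final): rule 1 targets it, but not before a voiced consonant → unchanged [a].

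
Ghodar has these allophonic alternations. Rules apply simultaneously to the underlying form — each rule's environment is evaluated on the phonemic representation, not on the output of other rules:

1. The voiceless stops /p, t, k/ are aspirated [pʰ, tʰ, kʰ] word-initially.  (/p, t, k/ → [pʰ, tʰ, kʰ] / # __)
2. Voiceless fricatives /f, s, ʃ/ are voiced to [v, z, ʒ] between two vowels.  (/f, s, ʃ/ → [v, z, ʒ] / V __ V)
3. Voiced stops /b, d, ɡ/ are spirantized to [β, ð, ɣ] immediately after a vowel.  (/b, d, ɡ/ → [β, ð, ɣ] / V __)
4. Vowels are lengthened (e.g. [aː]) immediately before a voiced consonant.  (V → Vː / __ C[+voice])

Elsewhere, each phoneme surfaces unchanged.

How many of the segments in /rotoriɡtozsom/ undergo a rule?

Segments that undergo a rule: /o/ → [oː] (rule 4); /i/ → [iː] (rule 4); /ɡ/ → [ɣ] (rule 3); /o/ → [oː] (rule 4); /o/ → [oː] (rule 4).
All other segments surface unchanged.

5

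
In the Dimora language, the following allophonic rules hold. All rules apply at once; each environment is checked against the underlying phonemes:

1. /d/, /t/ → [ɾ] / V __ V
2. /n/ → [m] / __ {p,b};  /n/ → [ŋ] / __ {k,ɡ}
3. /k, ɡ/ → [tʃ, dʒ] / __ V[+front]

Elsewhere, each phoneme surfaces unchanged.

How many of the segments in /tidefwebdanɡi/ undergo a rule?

3

Segments that undergo a rule: /d/ → [ɾ] (rule 1); /n/ → [ŋ] (rule 2); /ɡ/ → [dʒ] (rule 3).
All other segments surface unchanged.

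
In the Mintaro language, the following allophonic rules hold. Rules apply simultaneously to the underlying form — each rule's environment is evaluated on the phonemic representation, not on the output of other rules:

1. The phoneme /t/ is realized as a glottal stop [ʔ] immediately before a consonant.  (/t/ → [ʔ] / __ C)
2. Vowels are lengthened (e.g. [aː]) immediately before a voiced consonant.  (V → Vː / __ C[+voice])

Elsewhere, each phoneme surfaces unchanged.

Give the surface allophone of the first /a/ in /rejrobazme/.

/a/ (between /b/ and /z/): before a voiced consonant, so rule 2 applies → [aː].

[aː]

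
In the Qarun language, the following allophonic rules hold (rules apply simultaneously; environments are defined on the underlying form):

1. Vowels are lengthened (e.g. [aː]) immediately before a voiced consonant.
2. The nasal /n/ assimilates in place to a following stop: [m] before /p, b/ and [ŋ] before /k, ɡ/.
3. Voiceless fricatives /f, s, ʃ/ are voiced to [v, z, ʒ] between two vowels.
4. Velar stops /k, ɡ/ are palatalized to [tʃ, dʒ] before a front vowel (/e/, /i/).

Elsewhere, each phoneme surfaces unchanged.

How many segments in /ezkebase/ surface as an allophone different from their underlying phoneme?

Segments that undergo a rule: /e/ → [eː] (rule 1); /k/ → [tʃ] (rule 4); /e/ → [eː] (rule 1); /s/ → [z] (rule 3).
All other segments surface unchanged.

4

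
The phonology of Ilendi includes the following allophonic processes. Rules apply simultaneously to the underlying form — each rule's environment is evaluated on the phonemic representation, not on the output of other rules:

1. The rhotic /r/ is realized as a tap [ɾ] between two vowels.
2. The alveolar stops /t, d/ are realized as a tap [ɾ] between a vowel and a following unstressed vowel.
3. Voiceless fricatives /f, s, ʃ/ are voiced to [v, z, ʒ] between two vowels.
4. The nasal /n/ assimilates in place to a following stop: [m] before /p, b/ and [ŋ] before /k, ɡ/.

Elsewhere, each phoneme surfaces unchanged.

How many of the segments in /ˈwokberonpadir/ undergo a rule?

Segments that undergo a rule: /r/ → [ɾ] (rule 1); /n/ → [m] (rule 4); /d/ → [ɾ] (rule 2).
All other segments surface unchanged.

3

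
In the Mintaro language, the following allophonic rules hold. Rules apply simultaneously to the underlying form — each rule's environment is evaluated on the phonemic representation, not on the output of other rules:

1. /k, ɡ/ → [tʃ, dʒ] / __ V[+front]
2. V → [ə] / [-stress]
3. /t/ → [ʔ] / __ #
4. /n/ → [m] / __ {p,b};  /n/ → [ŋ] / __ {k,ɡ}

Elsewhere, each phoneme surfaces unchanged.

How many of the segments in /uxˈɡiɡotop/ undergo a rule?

4

Segments that undergo a rule: /u/ → [ə] (rule 2); /ɡ/ → [dʒ] (rule 1); /o/ → [ə] (rule 2); /o/ → [ə] (rule 2).
All other segments surface unchanged.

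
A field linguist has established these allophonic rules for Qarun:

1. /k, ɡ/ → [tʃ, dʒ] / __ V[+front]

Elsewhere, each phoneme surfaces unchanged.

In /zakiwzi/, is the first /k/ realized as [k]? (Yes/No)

No

/k/ meets the environment for rule 1 (before a front vowel) → [tʃ].
The actual realization is [tʃ], not [k].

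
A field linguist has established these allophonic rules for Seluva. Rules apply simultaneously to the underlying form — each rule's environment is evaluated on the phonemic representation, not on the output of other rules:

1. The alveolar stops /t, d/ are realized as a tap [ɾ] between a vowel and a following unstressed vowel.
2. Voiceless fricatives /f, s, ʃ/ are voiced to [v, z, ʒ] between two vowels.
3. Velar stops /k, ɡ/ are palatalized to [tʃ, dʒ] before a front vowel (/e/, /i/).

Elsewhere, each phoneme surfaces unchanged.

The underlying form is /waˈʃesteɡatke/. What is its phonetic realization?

/w/ (word-initial) is unaffected → [w].
/a/ (between /w/ and /ʃ/): no rule targets it → [a].
/ʃ/ (between /a/ and /e/): between two vowels, so rule 2 applies → [ʒ].
/e/ — not in any rule's target class → [e].
/s/ (between /e/ and /t/) fails the environment for rule 2, so it stays [s].
/t/ — between /s/ and /e/; rule 1 does not apply here → [t].
/e/ (between /t/ and /ɡ/) is unaffected → [e].
/ɡ/ (between /e/ and /a/): rule 3 targets it, but not before a front vowel → unchanged [ɡ].
/a/ (between /ɡ/ and /t/): no rule targets it → [a].
/t/ (between /a/ and /k/) is in the target of rule 1 but the environment (between a vowel and a following unstressed vowel) is not met → [t].
/k/ (between /t/ and /e/) occurs before a front vowel → [tʃ] by rule 3.
/e/ (word-final): no rule targets it → [e].

[waˈʒesteɡattʃe]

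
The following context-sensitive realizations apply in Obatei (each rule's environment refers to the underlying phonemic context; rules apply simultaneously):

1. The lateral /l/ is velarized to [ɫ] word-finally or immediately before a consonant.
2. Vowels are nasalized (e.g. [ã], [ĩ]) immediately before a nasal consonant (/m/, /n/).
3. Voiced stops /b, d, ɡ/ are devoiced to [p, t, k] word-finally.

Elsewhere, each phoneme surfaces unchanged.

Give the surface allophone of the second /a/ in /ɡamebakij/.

[a]

/a/ (between /b/ and /k/): rule 2 targets it, but not before a nasal consonant → unchanged [a].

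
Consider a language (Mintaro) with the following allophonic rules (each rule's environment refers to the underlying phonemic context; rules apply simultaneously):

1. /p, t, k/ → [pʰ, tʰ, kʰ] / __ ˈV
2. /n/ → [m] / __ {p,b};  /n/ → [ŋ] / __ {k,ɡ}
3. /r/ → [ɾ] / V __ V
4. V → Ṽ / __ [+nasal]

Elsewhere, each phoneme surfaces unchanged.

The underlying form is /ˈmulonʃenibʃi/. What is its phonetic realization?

[ˈmulõnʃẽnibʃi]

/m/ (word-initial) is unaffected → [m].
/u/ (between /m/ and /l/): rule 4 targets it, but not before a nasal consonant → unchanged [u].
/l/ — not in any rule's target class → [l].
/o/ (between /l/ and /n/) occurs before a nasal consonant → [õ] by rule 4.
/n/ (between /o/ and /ʃ/): rule 2 targets it, but not before a labial or velar stop → unchanged [n].
/ʃ/ (between /n/ and /e/): no rule targets it → [ʃ].
Rule 4 applies to /e/ (between /ʃ/ and /n/: before a nasal consonant) → [ẽ].
/n/ (between /e/ and /i/) fails the environment for rule 2, so it stays [n].
/i/ (between /n/ and /b/) is in the target of rule 4 but the environment (before a nasal consonant) is not met → [i].
/b/ (between /i/ and /ʃ/): no rule targets it → [b].
/ʃ/ (between /b/ and /i/) is unaffected → [ʃ].
/i/ — word-final; rule 4 does not apply here → [i].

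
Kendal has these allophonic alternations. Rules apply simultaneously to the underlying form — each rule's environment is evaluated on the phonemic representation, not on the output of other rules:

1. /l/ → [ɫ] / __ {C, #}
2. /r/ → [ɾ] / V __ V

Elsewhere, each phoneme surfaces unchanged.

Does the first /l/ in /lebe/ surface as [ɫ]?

/l/ (word-initial) is in the target of rule 1 but the environment (word-finally or immediately before a consonant) is not met → [l].
The actual realization is [l], not [ɫ].

No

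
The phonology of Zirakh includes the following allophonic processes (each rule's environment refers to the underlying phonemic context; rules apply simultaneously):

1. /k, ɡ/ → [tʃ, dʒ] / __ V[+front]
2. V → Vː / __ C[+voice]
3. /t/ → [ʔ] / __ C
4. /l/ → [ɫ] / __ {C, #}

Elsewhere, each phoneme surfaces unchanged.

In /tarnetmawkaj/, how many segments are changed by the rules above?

4

Segments that undergo a rule: /a/ → [aː] (rule 2); /t/ → [ʔ] (rule 3); /a/ → [aː] (rule 2); /a/ → [aː] (rule 2).
All other segments surface unchanged.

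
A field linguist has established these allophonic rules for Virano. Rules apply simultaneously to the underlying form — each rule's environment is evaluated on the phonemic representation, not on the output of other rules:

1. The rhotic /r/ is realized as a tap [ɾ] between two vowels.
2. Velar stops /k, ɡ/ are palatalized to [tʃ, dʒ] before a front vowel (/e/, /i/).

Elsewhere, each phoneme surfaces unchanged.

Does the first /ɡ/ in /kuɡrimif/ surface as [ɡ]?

/ɡ/ (between /u/ and /r/): rule 2 targets it, but not before a front vowel → unchanged [ɡ].
The actual realization is [ɡ], which matches [ɡ].

Yes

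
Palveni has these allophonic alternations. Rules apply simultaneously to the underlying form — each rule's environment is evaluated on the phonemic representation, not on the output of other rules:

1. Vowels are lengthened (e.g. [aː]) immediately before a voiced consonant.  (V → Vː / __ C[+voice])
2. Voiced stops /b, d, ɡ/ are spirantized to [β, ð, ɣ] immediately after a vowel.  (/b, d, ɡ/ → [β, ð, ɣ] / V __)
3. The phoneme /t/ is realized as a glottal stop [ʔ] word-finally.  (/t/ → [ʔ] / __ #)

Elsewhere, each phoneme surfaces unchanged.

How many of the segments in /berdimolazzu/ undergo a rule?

4

Segments that undergo a rule: /e/ → [eː] (rule 1); /i/ → [iː] (rule 1); /o/ → [oː] (rule 1); /a/ → [aː] (rule 1).
All other segments surface unchanged.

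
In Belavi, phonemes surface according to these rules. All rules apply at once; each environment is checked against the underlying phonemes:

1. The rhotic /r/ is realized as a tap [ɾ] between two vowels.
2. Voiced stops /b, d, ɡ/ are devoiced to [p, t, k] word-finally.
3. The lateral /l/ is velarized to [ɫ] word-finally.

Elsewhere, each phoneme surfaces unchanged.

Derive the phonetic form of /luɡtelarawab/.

/l/ (word-initial) fails the environment for rule 3, so it stays [l].
/u/ (between /l/ and /ɡ/): no rule targets it → [u].
/ɡ/ — between /u/ and /t/; rule 2 does not apply here → [ɡ].
/t/ (between /ɡ/ and /e/): no rule targets it → [t].
/e/ stays [e].
/l/ (between /e/ and /a/) fails the environment for rule 3, so it stays [l].
/a/ (between /l/ and /r/) is unaffected → [a].
/r/ (between /a/ and /a/) occurs between two vowels → [ɾ] by rule 1.
/a/ (between /r/ and /w/) is unaffected → [a].
/w/ (between /a/ and /a/): no rule targets it → [w].
/a/ (between /w/ and /b/) is unaffected → [a].
/b/ (word-final) occurs word-finally → [p] by rule 2.

[luɡtelaɾawap]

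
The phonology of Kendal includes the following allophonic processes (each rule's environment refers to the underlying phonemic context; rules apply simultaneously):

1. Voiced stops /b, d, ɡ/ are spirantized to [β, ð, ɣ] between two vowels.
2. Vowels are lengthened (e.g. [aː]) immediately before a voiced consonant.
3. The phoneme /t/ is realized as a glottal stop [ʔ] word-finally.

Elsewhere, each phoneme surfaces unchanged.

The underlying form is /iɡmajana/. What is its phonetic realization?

Rule 2 applies to /i/ (word-initial: before a voiced consonant) → [iː].
/ɡ/ (between /i/ and /m/) fails the environment for rule 1, so it stays [ɡ].
/a/ (between /m/ and /j/) occurs before a voiced consonant → [aː] by rule 2.
Rule 2 applies to /a/ (between /j/ and /n/: before a voiced consonant) → [aː].
/a/ — word-final; rule 2 does not apply here → [a].

[iːɡmaːjaːna]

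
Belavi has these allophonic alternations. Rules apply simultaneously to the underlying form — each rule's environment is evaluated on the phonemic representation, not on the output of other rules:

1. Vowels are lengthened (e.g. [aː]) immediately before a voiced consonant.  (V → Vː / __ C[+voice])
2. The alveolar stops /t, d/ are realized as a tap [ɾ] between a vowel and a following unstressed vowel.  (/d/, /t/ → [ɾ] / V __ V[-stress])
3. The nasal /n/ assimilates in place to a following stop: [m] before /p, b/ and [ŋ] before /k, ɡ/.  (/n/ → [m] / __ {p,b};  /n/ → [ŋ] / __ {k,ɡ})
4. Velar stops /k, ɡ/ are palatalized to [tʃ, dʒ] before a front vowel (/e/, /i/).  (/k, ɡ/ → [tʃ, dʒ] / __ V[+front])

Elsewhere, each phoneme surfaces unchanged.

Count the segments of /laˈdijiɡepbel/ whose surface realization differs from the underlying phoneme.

5

Segments that undergo a rule: /a/ → [aː] (rule 1); /i/ → [iː] (rule 1); /i/ → [iː] (rule 1); /ɡ/ → [dʒ] (rule 4); /e/ → [eː] (rule 1).
All other segments surface unchanged.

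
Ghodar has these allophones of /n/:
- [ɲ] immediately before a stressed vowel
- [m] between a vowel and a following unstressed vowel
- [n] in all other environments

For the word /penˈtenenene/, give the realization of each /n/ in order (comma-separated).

Occurrence 1 (position 3): no conditioning environment matches → elsewhere allophone [n].
Occurrence 2 (position 6): between a vowel and a following unstressed vowel → [m].
Occurrence 3 (position 8): between a vowel and a following unstressed vowel → [m].
Occurrence 4 (position 10): between a vowel and a following unstressed vowel → [m].

[n], [m], [m], [m]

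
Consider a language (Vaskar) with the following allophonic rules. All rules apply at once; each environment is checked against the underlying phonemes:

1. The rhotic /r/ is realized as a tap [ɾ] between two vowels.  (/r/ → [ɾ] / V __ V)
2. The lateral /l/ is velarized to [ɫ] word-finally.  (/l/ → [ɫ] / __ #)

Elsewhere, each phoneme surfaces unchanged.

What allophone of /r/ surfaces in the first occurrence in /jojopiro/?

/r/ (between /i/ and /o/): between two vowels, so rule 1 applies → [ɾ].

[ɾ]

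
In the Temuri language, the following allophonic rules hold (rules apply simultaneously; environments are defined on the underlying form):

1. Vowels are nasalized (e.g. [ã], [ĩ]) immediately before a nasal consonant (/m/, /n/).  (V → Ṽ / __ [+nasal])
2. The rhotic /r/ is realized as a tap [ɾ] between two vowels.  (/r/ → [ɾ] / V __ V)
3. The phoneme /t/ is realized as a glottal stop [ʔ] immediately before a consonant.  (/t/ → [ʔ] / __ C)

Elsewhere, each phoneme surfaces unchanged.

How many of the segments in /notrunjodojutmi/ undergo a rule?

Segments that undergo a rule: /t/ → [ʔ] (rule 3); /u/ → [ũ] (rule 1); /t/ → [ʔ] (rule 3).
All other segments surface unchanged.

3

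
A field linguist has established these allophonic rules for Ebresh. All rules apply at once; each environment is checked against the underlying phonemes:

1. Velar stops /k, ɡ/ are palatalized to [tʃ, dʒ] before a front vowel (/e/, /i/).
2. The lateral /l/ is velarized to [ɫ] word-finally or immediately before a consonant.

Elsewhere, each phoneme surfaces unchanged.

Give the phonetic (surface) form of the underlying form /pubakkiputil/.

/p/ (word-initial): no rule targets it → [p].
/u/ (between /p/ and /b/): no rule targets it → [u].
/b/ (between /u/ and /a/): no rule targets it → [b].
/a/ stays [a].
/k/ — between /a/ and /k/; rule 1 does not apply here → [k].
/k/ — between /k/ and /i/, before a front vowel — surfaces as [tʃ] (rule 1).
/i/ (between /k/ and /p/): no rule targets it → [i].
/p/ (between /i/ and /u/): no rule targets it → [p].
/u/ — not in any rule's target class → [u].
/t/ (between /u/ and /i/): no rule targets it → [t].
/i/ stays [i].
/l/ meets the environment for rule 2 (word-finally or immediately before a consonant) → [ɫ].

[pubaktʃiputiɫ]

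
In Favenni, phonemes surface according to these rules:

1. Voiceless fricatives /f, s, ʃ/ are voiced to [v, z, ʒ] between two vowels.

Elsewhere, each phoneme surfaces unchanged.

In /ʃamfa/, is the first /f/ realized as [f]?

/f/ (between /m/ and /a/) is in the target of rule 1 but the environment (between two vowels) is not met → [f].
The actual realization is [f], which matches [f].

Yes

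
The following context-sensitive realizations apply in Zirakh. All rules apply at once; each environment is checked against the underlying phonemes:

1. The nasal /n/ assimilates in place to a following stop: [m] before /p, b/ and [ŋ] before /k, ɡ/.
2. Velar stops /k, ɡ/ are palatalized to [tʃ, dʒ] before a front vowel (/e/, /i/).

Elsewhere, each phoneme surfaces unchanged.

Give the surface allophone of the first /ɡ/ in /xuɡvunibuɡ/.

/ɡ/ (between /u/ and /v/): rule 2 targets it, but not before a front vowel → unchanged [ɡ].

[ɡ]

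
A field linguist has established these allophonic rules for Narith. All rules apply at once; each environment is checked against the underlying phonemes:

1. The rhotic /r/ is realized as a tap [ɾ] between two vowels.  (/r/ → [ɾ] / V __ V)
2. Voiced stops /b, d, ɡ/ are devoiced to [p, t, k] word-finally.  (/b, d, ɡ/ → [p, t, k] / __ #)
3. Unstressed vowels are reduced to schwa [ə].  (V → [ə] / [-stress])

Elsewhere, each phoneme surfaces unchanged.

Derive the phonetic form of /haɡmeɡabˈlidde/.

/h/ (word-initial) is unaffected → [h].
/a/ (between /h/ and /ɡ/) occurs in an unstressed syllable → [ə] by rule 3.
/ɡ/ — between /a/ and /m/; rule 2 does not apply here → [ɡ].
/m/ (between /ɡ/ and /e/): no rule targets it → [m].
Rule 3 applies to /e/ (between /m/ and /ɡ/: in an unstressed syllable) → [ə].
/ɡ/ (between /e/ and /a/): rule 2 targets it, but not word-finally → unchanged [ɡ].
/a/ — between /ɡ/ and /b/, in an unstressed syllable — surfaces as [ə] (rule 3).
/b/ (between /a/ and /l/) fails the environment for rule 2, so it stays [b].
/l/ (between /b/ and /i/) is unaffected → [l].
/i/ (between /l/ and /d/) is in the target of rule 3 but the environment (in an unstressed syllable) is not met → [i].
/d/ (between /i/ and /d/) is in the target of rule 2 but the environment (word-finally) is not met → [d].
/d/ (between /d/ and /e/) fails the environment for rule 2, so it stays [d].
Rule 3 applies to /e/ (word-final: in an unstressed syllable) → [ə].

[həɡməɡəbˈliddə]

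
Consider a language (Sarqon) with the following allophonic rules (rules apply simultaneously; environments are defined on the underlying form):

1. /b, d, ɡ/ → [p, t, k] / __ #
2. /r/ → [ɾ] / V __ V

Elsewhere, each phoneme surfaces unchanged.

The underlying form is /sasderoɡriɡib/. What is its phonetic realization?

/s/ (word-initial): no rule targets it → [s].
/a/ stays [a].
/s/ — not in any rule's target class → [s].
/d/ (between /s/ and /e/) fails the environment for rule 1, so it stays [d].
/e/ (between /d/ and /r/) is unaffected → [e].
/r/ — between /e/ and /o/, between two vowels — surfaces as [ɾ] (rule 2).
/o/ (between /r/ and /ɡ/) is unaffected → [o].
/ɡ/ (between /o/ and /r/) is in the target of rule 1 but the environment (word-finally) is not met → [ɡ].
/r/ — between /ɡ/ and /i/; rule 2 does not apply here → [r].
/i/ (between /r/ and /ɡ/): no rule targets it → [i].
/ɡ/ (between /i/ and /i/) is in the target of rule 1 but the environment (word-finally) is not met → [ɡ].
/i/ (between /ɡ/ and /b/): no rule targets it → [i].
/b/ meets the environment for rule 1 (word-finally) → [p].

[sasdeɾoɡriɡip]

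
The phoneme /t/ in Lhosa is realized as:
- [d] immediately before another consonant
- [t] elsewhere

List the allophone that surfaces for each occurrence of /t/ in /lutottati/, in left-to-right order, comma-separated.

[t], [d], [t], [t]

Occurrence 1 (position 3): no conditioning environment matches → elsewhere allophone [t].
Occurrence 2 (position 5): immediately before another consonant → [d].
Occurrence 3 (position 6): no conditioning environment matches → elsewhere allophone [t].
Occurrence 4 (position 8): no conditioning environment matches → elsewhere allophone [t].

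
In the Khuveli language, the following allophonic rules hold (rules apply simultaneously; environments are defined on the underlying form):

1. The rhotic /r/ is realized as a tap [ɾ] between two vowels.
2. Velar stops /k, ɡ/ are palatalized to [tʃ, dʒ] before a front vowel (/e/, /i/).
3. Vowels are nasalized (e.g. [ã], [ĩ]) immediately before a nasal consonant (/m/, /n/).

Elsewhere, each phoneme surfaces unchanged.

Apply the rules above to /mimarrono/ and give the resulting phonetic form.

/i/ — between /m/ and /m/, before a nasal consonant — surfaces as [ĩ] (rule 3).
/a/ (between /m/ and /r/) is in the target of rule 3 but the environment (before a nasal consonant) is not met → [a].
/r/ (between /a/ and /r/) is in the target of rule 1 but the environment (between two vowels) is not met → [r].
/r/ (between /r/ and /o/): rule 1 targets it, but not between two vowels → unchanged [r].
/o/ meets the environment for rule 3 (before a nasal consonant) → [õ].
/o/ (word-final) fails the environment for rule 3, so it stays [o].

[mĩmarrõno]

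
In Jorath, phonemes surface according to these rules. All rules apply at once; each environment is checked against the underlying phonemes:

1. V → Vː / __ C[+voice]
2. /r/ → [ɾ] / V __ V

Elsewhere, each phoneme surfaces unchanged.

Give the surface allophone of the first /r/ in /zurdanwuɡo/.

/r/ (between /u/ and /d/) is in the target of rule 2 but the environment (between two vowels) is not met → [r].

[r]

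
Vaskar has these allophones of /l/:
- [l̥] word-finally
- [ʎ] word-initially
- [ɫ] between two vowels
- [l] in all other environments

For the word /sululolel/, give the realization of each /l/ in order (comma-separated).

[ɫ], [ɫ], [ɫ], [l̥]

Occurrence 1 (position 3): between two vowels → [ɫ].
Occurrence 2 (position 5): between two vowels → [ɫ].
Occurrence 3 (position 7): between two vowels → [ɫ].
Occurrence 4 (position 9): word-finally → [l̥].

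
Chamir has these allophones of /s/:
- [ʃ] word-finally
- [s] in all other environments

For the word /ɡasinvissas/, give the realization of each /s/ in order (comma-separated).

[s], [s], [s], [ʃ]

Occurrence 1 (position 3): no conditioning environment matches → elsewhere allophone [s].
Occurrence 2 (position 8): no conditioning environment matches → elsewhere allophone [s].
Occurrence 3 (position 9): no conditioning environment matches → elsewhere allophone [s].
Occurrence 4 (position 11): word-finally → [ʃ].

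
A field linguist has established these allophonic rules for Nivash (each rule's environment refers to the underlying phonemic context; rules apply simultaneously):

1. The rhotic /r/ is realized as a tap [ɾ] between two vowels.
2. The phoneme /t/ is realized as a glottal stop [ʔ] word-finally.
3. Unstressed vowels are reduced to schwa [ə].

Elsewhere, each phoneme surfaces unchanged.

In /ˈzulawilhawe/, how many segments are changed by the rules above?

Segments that undergo a rule: /a/ → [ə] (rule 3); /i/ → [ə] (rule 3); /a/ → [ə] (rule 3); /e/ → [ə] (rule 3).
All other segments surface unchanged.

4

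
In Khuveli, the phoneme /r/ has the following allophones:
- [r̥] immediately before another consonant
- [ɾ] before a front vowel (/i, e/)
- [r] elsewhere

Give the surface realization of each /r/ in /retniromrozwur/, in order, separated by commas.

Occurrence 1 (position 1): before a front vowel (/i, e/) → [ɾ].
Occurrence 2 (position 6): no conditioning environment matches → elsewhere allophone [r].
Occurrence 3 (position 9): no conditioning environment matches → elsewhere allophone [r].
Occurrence 4 (position 14): no conditioning environment matches → elsewhere allophone [r].

[ɾ], [r], [r], [r]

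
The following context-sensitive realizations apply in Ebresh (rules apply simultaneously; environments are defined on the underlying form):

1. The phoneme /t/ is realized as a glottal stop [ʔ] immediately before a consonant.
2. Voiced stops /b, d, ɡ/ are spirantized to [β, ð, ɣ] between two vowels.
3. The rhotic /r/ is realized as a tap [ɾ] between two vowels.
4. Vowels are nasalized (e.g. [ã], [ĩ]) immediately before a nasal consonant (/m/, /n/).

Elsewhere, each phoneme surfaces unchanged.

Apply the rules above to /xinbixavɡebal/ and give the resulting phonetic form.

[xĩnbixavɡeβal]

/x/ stays [x].
/i/ (between /x/ and /n/): before a nasal consonant, so rule 4 applies → [ĩ].
/n/ stays [n].
/b/ (between /n/ and /i/) fails the environment for rule 2, so it stays [b].
/i/ (between /b/ and /x/): rule 4 targets it, but not before a nasal consonant → unchanged [i].
/x/ (between /i/ and /a/): no rule targets it → [x].
/a/ (between /x/ and /v/) fails the environment for rule 4, so it stays [a].
/v/ (between /a/ and /ɡ/) is unaffected → [v].
/ɡ/ — between /v/ and /e/; rule 2 does not apply here → [ɡ].
/e/ (between /ɡ/ and /b/) fails the environment for rule 4, so it stays [e].
/b/ meets the environment for rule 2 (between two vowels) → [β].
/a/ (between /b/ and /l/) fails the environment for rule 4, so it stays [a].
/l/ — not in any rule's target class → [l].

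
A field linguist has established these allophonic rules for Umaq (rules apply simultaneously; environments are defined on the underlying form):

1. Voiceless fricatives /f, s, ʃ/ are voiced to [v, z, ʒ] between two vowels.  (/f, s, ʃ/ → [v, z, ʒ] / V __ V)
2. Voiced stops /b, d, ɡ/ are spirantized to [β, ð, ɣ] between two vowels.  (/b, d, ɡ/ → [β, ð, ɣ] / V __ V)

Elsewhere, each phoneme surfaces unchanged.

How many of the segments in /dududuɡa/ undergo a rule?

3

Segments that undergo a rule: /d/ → [ð] (rule 2); /d/ → [ð] (rule 2); /ɡ/ → [ɣ] (rule 2).
All other segments surface unchanged.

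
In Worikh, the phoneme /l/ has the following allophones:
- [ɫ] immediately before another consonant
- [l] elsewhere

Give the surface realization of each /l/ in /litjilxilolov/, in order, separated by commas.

Occurrence 1 (position 1): no conditioning environment matches → elsewhere allophone [l].
Occurrence 2 (position 6): immediately before another consonant → [ɫ].
Occurrence 3 (position 9): no conditioning environment matches → elsewhere allophone [l].
Occurrence 4 (position 11): no conditioning environment matches → elsewhere allophone [l].

[l], [ɫ], [l], [l]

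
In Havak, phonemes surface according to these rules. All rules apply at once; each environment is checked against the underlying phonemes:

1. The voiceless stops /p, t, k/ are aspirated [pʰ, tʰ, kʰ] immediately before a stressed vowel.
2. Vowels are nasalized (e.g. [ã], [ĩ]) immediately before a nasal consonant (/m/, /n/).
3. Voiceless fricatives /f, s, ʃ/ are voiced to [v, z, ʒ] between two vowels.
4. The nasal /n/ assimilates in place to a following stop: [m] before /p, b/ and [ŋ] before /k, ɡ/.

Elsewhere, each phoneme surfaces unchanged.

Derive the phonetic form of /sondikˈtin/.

[sõndikˈtʰĩn]

/s/ (word-initial): rule 3 targets it, but not between two vowels → unchanged [s].
Rule 2 applies to /o/ (between /s/ and /n/: before a nasal consonant) → [õ].
/n/ — between /o/ and /d/; rule 4 does not apply here → [n].
/d/ — not in any rule's target class → [d].
/i/ (between /d/ and /k/): rule 2 targets it, but not before a nasal consonant → unchanged [i].
/k/ — between /i/ and /t/; rule 1 does not apply here → [k].
/t/ (between /k/ and /i/) occurs immediately before a stressed vowel → [tʰ] by rule 1.
/i/ (between /t/ and /n/): before a nasal consonant, so rule 2 applies → [ĩ].
/n/ — word-final; rule 4 does not apply here → [n].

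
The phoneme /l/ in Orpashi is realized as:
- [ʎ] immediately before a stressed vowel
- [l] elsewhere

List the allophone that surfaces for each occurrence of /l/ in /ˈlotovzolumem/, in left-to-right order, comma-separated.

Occurrence 1 (position 1): immediately before a stressed vowel → [ʎ].
Occurrence 2 (position 8): no conditioning environment matches → elsewhere allophone [l].

[ʎ], [l]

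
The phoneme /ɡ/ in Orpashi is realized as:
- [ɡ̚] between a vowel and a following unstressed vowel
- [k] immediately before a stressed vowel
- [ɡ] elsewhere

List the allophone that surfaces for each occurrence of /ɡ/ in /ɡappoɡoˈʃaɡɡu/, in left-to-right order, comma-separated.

Occurrence 1 (position 1): no conditioning environment matches → elsewhere allophone [ɡ].
Occurrence 2 (position 6): between a vowel and a following unstressed vowel → [ɡ̚].
Occurrence 3 (position 10): no conditioning environment matches → elsewhere allophone [ɡ].
Occurrence 4 (position 11): no conditioning environment matches → elsewhere allophone [ɡ].

[ɡ], [ɡ̚], [ɡ], [ɡ]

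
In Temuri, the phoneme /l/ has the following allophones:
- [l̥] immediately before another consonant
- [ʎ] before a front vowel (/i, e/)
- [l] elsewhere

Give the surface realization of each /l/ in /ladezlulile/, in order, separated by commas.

[l], [l], [ʎ], [ʎ]

Occurrence 1 (position 1): no conditioning environment matches → elsewhere allophone [l].
Occurrence 2 (position 6): no conditioning environment matches → elsewhere allophone [l].
Occurrence 3 (position 8): before a front vowel (/i, e/) → [ʎ].
Occurrence 4 (position 10): before a front vowel (/i, e/) → [ʎ].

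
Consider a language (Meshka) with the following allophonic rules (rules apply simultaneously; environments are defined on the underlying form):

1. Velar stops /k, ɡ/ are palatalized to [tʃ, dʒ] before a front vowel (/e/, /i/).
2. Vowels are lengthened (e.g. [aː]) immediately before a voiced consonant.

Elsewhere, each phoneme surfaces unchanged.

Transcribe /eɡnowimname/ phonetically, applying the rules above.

/e/ — word-initial, before a voiced consonant — surfaces as [eː] (rule 2).
/ɡ/ — between /e/ and /n/; rule 1 does not apply here → [ɡ].
/n/ (between /ɡ/ and /o/) is unaffected → [n].
/o/ meets the environment for rule 2 (before a voiced consonant) → [oː].
/w/ (between /o/ and /i/): no rule targets it → [w].
/i/ — between /w/ and /m/, before a voiced consonant — surfaces as [iː] (rule 2).
/m/ stays [m].
/n/ (between /m/ and /a/) is unaffected → [n].
/a/ (between /n/ and /m/) occurs before a voiced consonant → [aː] by rule 2.
/m/ (between /a/ and /e/) is unaffected → [m].
/e/ (word-final) is in the target of rule 2 but the environment (before a voiced consonant) is not met → [e].

[eːɡnoːwiːmnaːme]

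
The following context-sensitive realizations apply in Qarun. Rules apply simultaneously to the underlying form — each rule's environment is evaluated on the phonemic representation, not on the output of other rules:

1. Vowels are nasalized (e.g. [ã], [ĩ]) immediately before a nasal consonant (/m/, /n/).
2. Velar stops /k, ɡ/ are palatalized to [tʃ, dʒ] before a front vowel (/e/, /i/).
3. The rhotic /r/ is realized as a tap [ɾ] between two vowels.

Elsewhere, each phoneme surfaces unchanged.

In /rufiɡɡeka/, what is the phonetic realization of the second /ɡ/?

[dʒ]

/ɡ/ (between /ɡ/ and /e/) occurs before a front vowel → [dʒ] by rule 2.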